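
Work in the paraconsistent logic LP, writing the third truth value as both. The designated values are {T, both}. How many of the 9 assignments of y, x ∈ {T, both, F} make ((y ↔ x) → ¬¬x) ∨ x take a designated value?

Of the 9 assignments, 8 give a value in {T, both}.

8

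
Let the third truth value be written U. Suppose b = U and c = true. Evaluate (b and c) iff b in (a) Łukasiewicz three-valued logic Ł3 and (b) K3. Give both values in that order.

true; U

In Łukasiewicz three-valued logic Ł3: b and c = U and true = U
(b and c) iff b = U iff U = true  [1 − |½−½|]
In K3: b and c = U and true = U
(b and c) iff b = U iff U = U
They differ because Łukasiewicz three-valued logic Ł3 and K3 treat U differently under implication.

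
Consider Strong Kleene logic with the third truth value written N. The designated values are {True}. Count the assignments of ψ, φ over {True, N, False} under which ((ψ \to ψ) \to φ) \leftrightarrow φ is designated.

5

Of the 9 assignments, 5 give a value in {True}.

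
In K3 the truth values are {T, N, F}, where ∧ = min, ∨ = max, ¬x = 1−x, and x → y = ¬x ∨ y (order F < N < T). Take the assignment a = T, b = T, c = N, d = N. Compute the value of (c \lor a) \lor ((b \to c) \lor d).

c \lor a = N \lor T = T
b \to c = T \to N = N  [\lnot T \lor N]
(b \to c) \lor d = N \lor N = N
(c \lor a) \lor ((b \to c) \lor d) = T \lor N = T

T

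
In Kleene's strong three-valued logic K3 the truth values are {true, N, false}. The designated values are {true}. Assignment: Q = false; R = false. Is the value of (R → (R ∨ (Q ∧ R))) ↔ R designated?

No

Q ∧ R = false ∧ false = false
R ∨ (Q ∧ R) = false ∨ false = false
R → (R ∨ (Q ∧ R)) = false → false = true
(R → (R ∨ (Q ∧ R))) ↔ R = true ↔ false = false
false ∉ {true}.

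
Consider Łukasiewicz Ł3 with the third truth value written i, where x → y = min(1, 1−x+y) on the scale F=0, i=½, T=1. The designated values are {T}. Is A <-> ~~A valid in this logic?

Yes

Every assignment of A over {T, i, F} gives a value in {T}.
In particular, with A=i: A <-> ~~A = T.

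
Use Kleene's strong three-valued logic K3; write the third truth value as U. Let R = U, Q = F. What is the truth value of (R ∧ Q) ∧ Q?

F

R ∧ Q = U ∧ F = F
(R ∧ Q) ∧ Q = F ∧ F = F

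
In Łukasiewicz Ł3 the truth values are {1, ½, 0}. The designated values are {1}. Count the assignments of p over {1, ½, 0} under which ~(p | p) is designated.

p=1: 0 ·
p=½: ½ ·
p=0: 1 ✓

1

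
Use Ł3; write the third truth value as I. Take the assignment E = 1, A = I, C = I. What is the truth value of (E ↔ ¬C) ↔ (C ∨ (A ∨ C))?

¬C = ¬I = I
E ↔ ¬C = 1 ↔ I = I
A ∨ C = I ∨ I = I
C ∨ (A ∨ C) = I ∨ I = I
(E ↔ ¬C) ↔ (C ∨ (A ∨ C)) = I ↔ I = 1

1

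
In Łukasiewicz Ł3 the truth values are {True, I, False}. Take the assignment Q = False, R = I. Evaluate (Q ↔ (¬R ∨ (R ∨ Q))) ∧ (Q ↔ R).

I

¬R = ¬I = I
R ∨ Q = I ∨ False = I
¬R ∨ (R ∨ Q) = I ∨ I = I
Q ↔ (¬R ∨ (R ∨ Q)) = False ↔ I = I  [1 − |0−½|]
Q ↔ R = False ↔ I = I
(Q ↔ (¬R ∨ (R ∨ Q))) ∧ (Q ↔ R) = I ∧ I = I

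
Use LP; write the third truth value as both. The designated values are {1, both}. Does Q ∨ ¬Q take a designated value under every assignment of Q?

Every assignment of Q over {1, both, 0} gives a value in {1, both}.
In particular, with Q=both: Q ∨ ¬Q = both.

Yes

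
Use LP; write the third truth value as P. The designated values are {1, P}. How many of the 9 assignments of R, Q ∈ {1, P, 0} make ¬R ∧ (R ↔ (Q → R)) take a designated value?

Of the 9 assignments, 5 give a value in {1, P}.

5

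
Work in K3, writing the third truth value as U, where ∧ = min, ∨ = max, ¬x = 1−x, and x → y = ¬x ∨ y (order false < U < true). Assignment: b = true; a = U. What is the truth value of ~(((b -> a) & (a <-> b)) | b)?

b -> a = true -> U = U  [~true | U]
a <-> b = U <-> true = U
(b -> a) & (a <-> b) = U & U = U
((b -> a) & (a <-> b)) | b = U | true = true
~(((b -> a) & (a <-> b)) | b) = ~true = false

false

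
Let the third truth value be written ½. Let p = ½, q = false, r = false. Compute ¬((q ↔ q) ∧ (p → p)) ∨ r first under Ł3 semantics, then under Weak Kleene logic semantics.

false; ½

In Ł3: q ↔ q = false ↔ false = true
p → p = ½ → ½ = true  [min(1, 1−½+½)]
(q ↔ q) ∧ (p → p) = true ∧ true = true
¬((q ↔ q) ∧ (p → p)) = ¬true = false
¬((q ↔ q) ∧ (p → p)) ∨ r = false ∨ false = false
In Weak Kleene logic: q ↔ q = false ↔ false = true
p → p = ½ → ½ = ½
(q ↔ q) ∧ (p → p) = true ∧ ½ = ½
¬((q ↔ q) ∧ (p → p)) = ¬½ = ½
¬((q ↔ q) ∧ (p → p)) ∨ r = ½ ∨ false = ½
They differ because Ł3 and Weak Kleene logic treat ½ differently under the binary connectives.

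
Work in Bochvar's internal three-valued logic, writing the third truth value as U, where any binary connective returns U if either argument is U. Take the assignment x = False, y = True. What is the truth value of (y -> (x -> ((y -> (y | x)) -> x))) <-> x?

False

y | x = True | False = True
y -> (y | x) = True -> True = True
(y -> (y | x)) -> x = True -> False = False
x -> ((y -> (y | x)) -> x) = False -> False = True
y -> (x -> ((y -> (y | x)) -> x)) = True -> True = True
(y -> (x -> ((y -> (y | x)) -> x))) <-> x = True <-> False = False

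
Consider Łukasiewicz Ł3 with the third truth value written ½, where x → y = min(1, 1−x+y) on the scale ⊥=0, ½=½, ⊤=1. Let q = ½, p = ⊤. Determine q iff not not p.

½

not p = not ⊤ = ⊥
not not p = not ⊥ = ⊤
q iff not not p = ½ iff ⊤ = ½  [1 − |½−1|]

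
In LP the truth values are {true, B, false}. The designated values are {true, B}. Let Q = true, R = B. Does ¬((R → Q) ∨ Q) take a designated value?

No

R → Q = B → true = true
(R → Q) ∨ Q = true ∨ true = true
¬((R → Q) ∨ Q) = ¬true = false
false ∉ {true, B}.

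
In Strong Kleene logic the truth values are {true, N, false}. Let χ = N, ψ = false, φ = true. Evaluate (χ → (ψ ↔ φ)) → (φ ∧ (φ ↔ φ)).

true

ψ ↔ φ = false ↔ true = false
χ → (ψ ↔ φ) = N → false = N  [¬N ∨ false]
φ ↔ φ = true ↔ true = true
φ ∧ (φ ↔ φ) = true ∧ true = true
(χ → (ψ ↔ φ)) → (φ ∧ (φ ↔ φ)) = N → true = true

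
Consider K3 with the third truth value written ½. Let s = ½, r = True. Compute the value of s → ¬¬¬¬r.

True

¬r = ¬True = False
¬¬r = ¬False = True
¬¬¬r = ¬True = False
¬¬¬¬r = ¬False = True
s → ¬¬¬¬r = ½ → True = True  [¬½ ∨ True]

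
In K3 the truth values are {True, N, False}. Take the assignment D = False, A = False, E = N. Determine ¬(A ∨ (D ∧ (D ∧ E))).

True

D ∧ E = False ∧ N = False
D ∧ (D ∧ E) = False ∧ False = False
A ∨ (D ∧ (D ∧ E)) = False ∨ False = False
¬(A ∨ (D ∧ (D ∧ E))) = ¬False = True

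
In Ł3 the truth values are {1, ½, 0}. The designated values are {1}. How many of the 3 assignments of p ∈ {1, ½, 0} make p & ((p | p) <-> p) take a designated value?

p=1: 1 ✓
p=½: ½ ·
p=0: 0 ·

1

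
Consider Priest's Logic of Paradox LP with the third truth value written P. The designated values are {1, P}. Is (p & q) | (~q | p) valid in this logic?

No

Countermodel: p=0, q=1 gives 0, which is not designated.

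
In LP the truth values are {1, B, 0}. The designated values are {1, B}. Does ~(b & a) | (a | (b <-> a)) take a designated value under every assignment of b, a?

Yes

Every assignment of b, a over {1, B, 0} gives a value in {1, B}.
In particular, with b=B, a=B: ~(b & a) | (a | (b <-> a)) = B.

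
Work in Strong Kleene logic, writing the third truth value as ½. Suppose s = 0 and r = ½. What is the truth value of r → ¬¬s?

¬s = ¬0 = 1
¬¬s = ¬1 = 0
r → ¬¬s = ½ → 0 = ½

½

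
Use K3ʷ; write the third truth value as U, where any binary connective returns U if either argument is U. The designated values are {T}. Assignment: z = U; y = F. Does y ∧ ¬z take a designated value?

¬z = ¬U = U
y ∧ ¬z = F ∧ U = U
U ∉ {T}.

No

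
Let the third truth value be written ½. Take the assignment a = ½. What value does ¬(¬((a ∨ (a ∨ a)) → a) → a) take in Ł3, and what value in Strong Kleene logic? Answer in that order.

False; ½

In Ł3: a ∨ a = ½ ∨ ½ = ½
a ∨ (a ∨ a) = ½ ∨ ½ = ½
(a ∨ (a ∨ a)) → a = ½ → ½ = True  [min(1, 1−½+½)]
¬((a ∨ (a ∨ a)) → a) = ¬True = False
¬((a ∨ (a ∨ a)) → a) → a = False → ½ = True
¬(¬((a ∨ (a ∨ a)) → a) → a) = ¬True = False
In Strong Kleene logic: a ∨ a = ½ ∨ ½ = ½
a ∨ (a ∨ a) = ½ ∨ ½ = ½
(a ∨ (a ∨ a)) → a = ½ → ½ = ½
¬((a ∨ (a ∨ a)) → a) = ¬½ = ½
¬((a ∨ (a ∨ a)) → a) → a = ½ → ½ = ½
¬(¬((a ∨ (a ∨ a)) → a) → a) = ¬½ = ½
They differ because Ł3 and Strong Kleene logic treat ½ differently under implication.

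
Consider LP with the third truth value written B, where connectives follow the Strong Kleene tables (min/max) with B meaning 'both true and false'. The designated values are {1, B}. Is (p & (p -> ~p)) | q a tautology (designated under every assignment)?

Countermodel: p=1, q=0 gives 0, which is not designated.

No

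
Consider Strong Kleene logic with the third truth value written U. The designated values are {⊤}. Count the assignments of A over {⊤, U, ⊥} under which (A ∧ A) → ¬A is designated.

A=⊤: ⊥ ·
A=U: U ·
A=⊥: ⊤ ✓

1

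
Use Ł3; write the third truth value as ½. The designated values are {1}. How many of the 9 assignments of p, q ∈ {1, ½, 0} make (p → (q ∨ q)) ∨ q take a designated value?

6

Of the 9 assignments, 6 give a value in {1}.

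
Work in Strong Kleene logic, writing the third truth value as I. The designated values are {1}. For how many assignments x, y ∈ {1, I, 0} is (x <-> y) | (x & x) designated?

Designated under: (x=1, y=1); (x=1, y=I); (x=1, y=0); (x=0, y=0).

4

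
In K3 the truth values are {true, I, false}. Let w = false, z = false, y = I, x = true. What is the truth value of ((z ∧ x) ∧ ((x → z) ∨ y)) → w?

true

z ∧ x = false ∧ true = false
x → z = true → false = false
(x → z) ∨ y = false ∨ I = I
(z ∧ x) ∧ ((x → z) ∨ y) = false ∧ I = false
((z ∧ x) ∧ ((x → z) ∨ y)) → w = false → false = true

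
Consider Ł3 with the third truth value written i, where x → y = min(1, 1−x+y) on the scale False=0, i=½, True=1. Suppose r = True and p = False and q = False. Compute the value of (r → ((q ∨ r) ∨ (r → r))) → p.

q ∨ r = False ∨ True = True
r → r = True → True = True
(q ∨ r) ∨ (r → r) = True ∨ True = True
r → ((q ∨ r) ∨ (r → r)) = True → True = True
(r → ((q ∨ r) ∨ (r → r))) → p = True → False = False

False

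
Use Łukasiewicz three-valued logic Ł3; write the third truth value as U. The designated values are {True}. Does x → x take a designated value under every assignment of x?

Every assignment of x over {True, U, False} gives a value in {True}.
In particular, with x=U: x → x = True.

Yes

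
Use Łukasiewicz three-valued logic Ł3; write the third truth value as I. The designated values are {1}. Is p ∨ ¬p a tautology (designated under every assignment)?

No

Countermodel: p=I gives I, which is not designated.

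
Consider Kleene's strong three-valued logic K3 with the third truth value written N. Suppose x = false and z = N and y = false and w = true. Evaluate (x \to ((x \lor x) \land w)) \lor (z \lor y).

true

x \lor x = false \lor false = false
(x \lor x) \land w = false \land true = false
x \to ((x \lor x) \land w) = false \to false = true
z \lor y = N \lor false = N
(x \to ((x \lor x) \land w)) \lor (z \lor y) = true \lor N = true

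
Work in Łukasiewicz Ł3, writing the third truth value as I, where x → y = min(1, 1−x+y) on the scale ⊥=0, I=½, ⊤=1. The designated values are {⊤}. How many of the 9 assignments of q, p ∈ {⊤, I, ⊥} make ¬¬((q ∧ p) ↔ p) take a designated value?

6

Of the 9 assignments, 6 give a value in {⊤}.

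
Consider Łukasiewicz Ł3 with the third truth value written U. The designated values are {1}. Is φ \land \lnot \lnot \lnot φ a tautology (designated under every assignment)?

Countermodel: φ=1 gives 0, which is not designated.

No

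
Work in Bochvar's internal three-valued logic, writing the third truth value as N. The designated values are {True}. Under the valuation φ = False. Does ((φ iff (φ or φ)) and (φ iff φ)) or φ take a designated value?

Yes

φ or φ = False or False = False
φ iff (φ or φ) = False iff False = True
φ iff φ = False iff False = True
(φ iff (φ or φ)) and (φ iff φ) = True and True = True
((φ iff (φ or φ)) and (φ iff φ)) or φ = True or False = True
True ∈ {True}.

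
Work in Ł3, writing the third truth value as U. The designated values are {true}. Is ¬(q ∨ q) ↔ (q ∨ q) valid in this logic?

No

Countermodel: q=true gives false, which is not designated.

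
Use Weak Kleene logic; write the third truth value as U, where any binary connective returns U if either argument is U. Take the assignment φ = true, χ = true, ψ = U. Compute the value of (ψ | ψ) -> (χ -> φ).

ψ | ψ = U | U = U
χ -> φ = true -> true = true
(ψ | ψ) -> (χ -> φ) = U -> true = U  [any arg is the third value ⇒ result is the third value]

U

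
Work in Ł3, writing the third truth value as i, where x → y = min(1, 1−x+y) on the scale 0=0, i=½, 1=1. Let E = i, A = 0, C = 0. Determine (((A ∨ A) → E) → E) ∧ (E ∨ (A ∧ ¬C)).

A ∨ A = 0 ∨ 0 = 0
(A ∨ A) → E = 0 → i = 1  [min(1, 1−0+½)]
((A ∨ A) → E) → E = 1 → i = i
¬C = ¬0 = 1
A ∧ ¬C = 0 ∧ 1 = 0
E ∨ (A ∧ ¬C) = i ∨ 0 = i
(((A ∨ A) → E) → E) ∧ (E ∨ (A ∧ ¬C)) = i ∧ i = i

i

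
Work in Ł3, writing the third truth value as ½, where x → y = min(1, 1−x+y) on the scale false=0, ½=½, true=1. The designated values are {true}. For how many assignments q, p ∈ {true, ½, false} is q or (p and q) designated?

Designated under: (q=true, p=true); (q=true, p=½); (q=true, p=false).

3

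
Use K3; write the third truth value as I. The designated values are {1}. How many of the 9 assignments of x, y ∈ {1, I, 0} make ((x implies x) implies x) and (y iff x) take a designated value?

Designated under: (x=1, y=1).

1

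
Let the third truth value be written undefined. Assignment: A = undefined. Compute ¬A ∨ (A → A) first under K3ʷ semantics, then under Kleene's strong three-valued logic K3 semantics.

In K3ʷ: ¬A = ¬undefined = undefined
A → A = undefined → undefined = undefined  [any arg is the third value ⇒ result is the third value]
¬A ∨ (A → A) = undefined ∨ undefined = undefined
In Kleene's strong three-valued logic K3: ¬A = ¬undefined = undefined
A → A = undefined → undefined = undefined  [¬undefined ∨ undefined]
¬A ∨ (A → A) = undefined ∨ undefined = undefined

undefined; undefined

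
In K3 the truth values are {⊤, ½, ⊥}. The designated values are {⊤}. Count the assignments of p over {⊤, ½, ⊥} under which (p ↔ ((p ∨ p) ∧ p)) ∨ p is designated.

2

p=⊤: ⊤ ✓
p=½: ½ ·
p=⊥: ⊤ ✓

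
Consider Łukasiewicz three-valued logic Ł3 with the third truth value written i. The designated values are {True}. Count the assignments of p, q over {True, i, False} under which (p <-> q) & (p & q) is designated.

1

Designated under: (p=True, q=True).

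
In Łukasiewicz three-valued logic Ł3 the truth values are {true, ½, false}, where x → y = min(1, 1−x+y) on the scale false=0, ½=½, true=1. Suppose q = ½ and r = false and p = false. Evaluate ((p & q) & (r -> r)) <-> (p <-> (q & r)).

false

p & q = false & ½ = false
r -> r = false -> false = true
(p & q) & (r -> r) = false & true = false
q & r = ½ & false = false
p <-> (q & r) = false <-> false = true
((p & q) & (r -> r)) <-> (p <-> (q & r)) = false <-> true = false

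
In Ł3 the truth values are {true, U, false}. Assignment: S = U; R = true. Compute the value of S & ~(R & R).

false

R & R = true & true = true
~(R & R) = ~true = false
S & ~(R & R) = U & false = false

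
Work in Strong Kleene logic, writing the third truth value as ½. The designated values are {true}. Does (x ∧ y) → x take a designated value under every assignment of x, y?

No

Countermodel: x=½, y=true gives ½, which is not designated.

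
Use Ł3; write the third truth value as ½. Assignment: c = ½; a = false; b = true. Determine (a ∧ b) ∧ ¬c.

false

a ∧ b = false ∧ true = false
¬c = ¬½ = ½
(a ∧ b) ∧ ¬c = false ∧ ½ = false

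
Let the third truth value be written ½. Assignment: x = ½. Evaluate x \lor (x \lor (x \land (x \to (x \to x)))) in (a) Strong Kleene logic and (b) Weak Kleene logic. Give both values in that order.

In Strong Kleene logic: x \to x = ½ \to ½ = ½
x \to (x \to x) = ½ \to ½ = ½
x \land (x \to (x \to x)) = ½ \land ½ = ½
x \lor (x \land (x \to (x \to x))) = ½ \lor ½ = ½
x \lor (x \lor (x \land (x \to (x \to x)))) = ½ \lor ½ = ½
In Weak Kleene logic: x \to x = ½ \to ½ = ½  [any arg is the third value ⇒ result is the third value]
x \to (x \to x) = ½ \to ½ = ½
x \land (x \to (x \to x)) = ½ \land ½ = ½
x \lor (x \land (x \to (x \to x))) = ½ \lor ½ = ½
x \lor (x \lor (x \land (x \to (x \to x)))) = ½ \lor ½ = ½

½; ½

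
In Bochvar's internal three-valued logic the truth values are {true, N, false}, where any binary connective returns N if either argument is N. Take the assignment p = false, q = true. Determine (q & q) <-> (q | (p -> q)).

q & q = true & true = true
p -> q = false -> true = true
q | (p -> q) = true | true = true
(q & q) <-> (q | (p -> q)) = true <-> true = true

true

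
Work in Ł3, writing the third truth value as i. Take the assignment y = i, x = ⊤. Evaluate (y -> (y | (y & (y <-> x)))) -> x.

y <-> x = i <-> ⊤ = i
y & (y <-> x) = i & i = i
y | (y & (y <-> x)) = i | i = i
y -> (y | (y & (y <-> x))) = i -> i = ⊤
(y -> (y | (y & (y <-> x)))) -> x = ⊤ -> ⊤ = ⊤

⊤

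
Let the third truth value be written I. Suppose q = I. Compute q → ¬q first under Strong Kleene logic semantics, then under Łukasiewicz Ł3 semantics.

In Strong Kleene logic: ¬q = ¬I = I
q → ¬q = I → I = I  [¬I ∨ I]
In Łukasiewicz Ł3: ¬q = ¬I = I
q → ¬q = I → I = true  [min(1, 1−½+½)]
They differ because Strong Kleene logic and Łukasiewicz Ł3 treat I differently under implication.

I; true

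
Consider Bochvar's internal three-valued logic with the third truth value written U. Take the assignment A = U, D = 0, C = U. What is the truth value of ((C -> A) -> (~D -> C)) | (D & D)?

U

C -> A = U -> U = U
~D = ~0 = 1
~D -> C = 1 -> U = U
(C -> A) -> (~D -> C) = U -> U = U
D & D = 0 & 0 = 0
((C -> A) -> (~D -> C)) | (D & D) = U | 0 = U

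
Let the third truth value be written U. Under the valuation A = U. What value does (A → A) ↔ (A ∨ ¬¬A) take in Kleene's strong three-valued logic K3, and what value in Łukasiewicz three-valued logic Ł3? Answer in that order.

In Kleene's strong three-valued logic K3: A → A = U → U = U
¬A = ¬U = U
¬¬A = ¬U = U
A ∨ ¬¬A = U ∨ U = U
(A → A) ↔ (A ∨ ¬¬A) = U ↔ U = U
In Łukasiewicz three-valued logic Ł3: A → A = U → U = true  [min(1, 1−½+½)]
¬A = ¬U = U
¬¬A = ¬U = U
A ∨ ¬¬A = U ∨ U = U
(A → A) ↔ (A ∨ ¬¬A) = true ↔ U = U

U; U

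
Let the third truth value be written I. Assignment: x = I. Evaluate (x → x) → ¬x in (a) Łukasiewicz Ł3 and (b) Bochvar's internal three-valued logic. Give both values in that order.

I; I

In Łukasiewicz Ł3: x → x = I → I = 1  [min(1, 1−½+½)]
¬x = ¬I = I
(x → x) → ¬x = 1 → I = I
In Bochvar's internal three-valued logic: x → x = I → I = I
¬x = ¬I = I
(x → x) → ¬x = I → I = I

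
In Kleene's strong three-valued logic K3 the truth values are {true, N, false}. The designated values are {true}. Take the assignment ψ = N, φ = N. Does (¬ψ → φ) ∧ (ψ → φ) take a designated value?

No

¬ψ = ¬N = N
¬ψ → φ = N → N = N  [¬N ∨ N]
ψ → φ = N → N = N
(¬ψ → φ) ∧ (ψ → φ) = N ∧ N = N
N ∉ {true}.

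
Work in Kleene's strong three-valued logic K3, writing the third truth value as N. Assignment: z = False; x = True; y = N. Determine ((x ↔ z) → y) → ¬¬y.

x ↔ z = True ↔ False = False
(x ↔ z) → y = False → N = True  [¬False ∨ N]
¬y = ¬N = N
¬¬y = ¬N = N
((x ↔ z) → y) → ¬¬y = True → N = N

N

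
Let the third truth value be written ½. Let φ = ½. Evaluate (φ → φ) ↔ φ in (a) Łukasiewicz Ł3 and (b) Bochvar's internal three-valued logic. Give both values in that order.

In Łukasiewicz Ł3: φ → φ = ½ → ½ = True  [min(1, 1−½+½)]
(φ → φ) ↔ φ = True ↔ ½ = ½
In Bochvar's internal three-valued logic: φ → φ = ½ → ½ = ½  [any arg is the third value ⇒ result is the third value]
(φ → φ) ↔ φ = ½ ↔ ½ = ½

½; ½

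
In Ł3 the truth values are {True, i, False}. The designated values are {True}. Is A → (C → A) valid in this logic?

Every assignment of A, C over {True, i, False} gives a value in {True}.
In particular, with A=i, C=i: A → (C → A) = True.

Yes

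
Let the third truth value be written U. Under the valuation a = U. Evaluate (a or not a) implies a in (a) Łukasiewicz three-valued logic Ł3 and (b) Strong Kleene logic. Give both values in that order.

In Łukasiewicz three-valued logic Ł3: not a = not U = U
a or not a = U or U = U
(a or not a) implies a = U implies U = ⊤
In Strong Kleene logic: not a = not U = U
a or not a = U or U = U
(a or not a) implies a = U implies U = U  [not U or U]
They differ because Łukasiewicz three-valued logic Ł3 and Strong Kleene logic treat U differently under implication.

⊤; U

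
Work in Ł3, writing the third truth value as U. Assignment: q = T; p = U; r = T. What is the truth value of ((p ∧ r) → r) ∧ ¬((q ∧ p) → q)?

p ∧ r = U ∧ T = U
(p ∧ r) → r = U → T = T  [min(1, 1−½+1)]
q ∧ p = T ∧ U = U
(q ∧ p) → q = U → T = T
¬((q ∧ p) → q) = ¬T = F
((p ∧ r) → r) ∧ ¬((q ∧ p) → q) = T ∧ F = F

F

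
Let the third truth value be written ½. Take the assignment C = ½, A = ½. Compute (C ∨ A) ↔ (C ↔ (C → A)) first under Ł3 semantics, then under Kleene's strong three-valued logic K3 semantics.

In Ł3: C ∨ A = ½ ∨ ½ = ½
C → A = ½ → ½ = True
C ↔ (C → A) = ½ ↔ True = ½
(C ∨ A) ↔ (C ↔ (C → A)) = ½ ↔ ½ = True
In Kleene's strong three-valued logic K3: C ∨ A = ½ ∨ ½ = ½
C → A = ½ → ½ = ½
C ↔ (C → A) = ½ ↔ ½ = ½
(C ∨ A) ↔ (C ↔ (C → A)) = ½ ↔ ½ = ½
They differ because Ł3 and Kleene's strong three-valued logic K3 treat ½ differently under implication.

True; ½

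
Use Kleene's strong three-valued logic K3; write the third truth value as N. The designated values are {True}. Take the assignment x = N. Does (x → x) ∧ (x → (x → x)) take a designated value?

x → x = N → N = N  [¬N ∨ N]
x → x = N → N = N
x → (x → x) = N → N = N
(x → x) ∧ (x → (x → x)) = N ∧ N = N
N ∉ {True}.

No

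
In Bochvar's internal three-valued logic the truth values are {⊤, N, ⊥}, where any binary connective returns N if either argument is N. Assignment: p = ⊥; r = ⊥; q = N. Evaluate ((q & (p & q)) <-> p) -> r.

N

p & q = ⊥ & N = N
q & (p & q) = N & N = N
(q & (p & q)) <-> p = N <-> ⊥ = N
((q & (p & q)) <-> p) -> r = N -> ⊥ = N  [any arg is the third value ⇒ result is the third value]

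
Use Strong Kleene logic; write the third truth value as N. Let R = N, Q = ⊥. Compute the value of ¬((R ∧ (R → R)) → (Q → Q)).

R → R = N → N = N  [¬N ∨ N]
R ∧ (R → R) = N ∧ N = N
Q → Q = ⊥ → ⊥ = ⊤
(R ∧ (R → R)) → (Q → Q) = N → ⊤ = ⊤
¬((R ∧ (R → R)) → (Q → Q)) = ¬⊤ = ⊥

⊥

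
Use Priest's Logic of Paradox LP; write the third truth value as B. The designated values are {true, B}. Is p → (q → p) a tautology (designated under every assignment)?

Yes

Every assignment of p, q over {true, B, false} gives a value in {true, B}.
In particular, with p=B, q=B: p → (q → p) = B.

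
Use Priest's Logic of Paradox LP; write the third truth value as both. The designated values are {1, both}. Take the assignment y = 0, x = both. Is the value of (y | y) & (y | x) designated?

No

y | y = 0 | 0 = 0
y | x = 0 | both = both
(y | y) & (y | x) = 0 & both = 0
0 ∉ {1, both}.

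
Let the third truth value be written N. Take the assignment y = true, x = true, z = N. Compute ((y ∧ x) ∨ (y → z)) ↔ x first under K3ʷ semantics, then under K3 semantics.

N; true

In K3ʷ: y ∧ x = true ∧ true = true
y → z = true → N = N  [any arg is the third value ⇒ result is the third value]
(y ∧ x) ∨ (y → z) = true ∨ N = N
((y ∧ x) ∨ (y → z)) ↔ x = N ↔ true = N
In K3: y ∧ x = true ∧ true = true
y → z = true → N = N  [¬true ∨ N]
(y ∧ x) ∨ (y → z) = true ∨ N = true
((y ∧ x) ∨ (y → z)) ↔ x = true ↔ true = true
They differ because K3ʷ and K3 treat N differently under the binary connectives.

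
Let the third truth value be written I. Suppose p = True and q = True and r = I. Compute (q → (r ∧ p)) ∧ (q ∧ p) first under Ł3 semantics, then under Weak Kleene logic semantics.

In Ł3: r ∧ p = I ∧ True = I
q → (r ∧ p) = True → I = I  [min(1, 1−1+½)]
q ∧ p = True ∧ True = True
(q → (r ∧ p)) ∧ (q ∧ p) = I ∧ True = I
In Weak Kleene logic: r ∧ p = I ∧ True = I
q → (r ∧ p) = True → I = I  [any arg is the third value ⇒ result is the third value]
q ∧ p = True ∧ True = True
(q → (r ∧ p)) ∧ (q ∧ p) = I ∧ True = I

I; I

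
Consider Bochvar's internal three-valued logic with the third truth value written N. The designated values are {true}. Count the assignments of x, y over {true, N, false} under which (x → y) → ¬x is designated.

Designated under: (x=true, y=false); (x=false, y=true); (x=false, y=false).

3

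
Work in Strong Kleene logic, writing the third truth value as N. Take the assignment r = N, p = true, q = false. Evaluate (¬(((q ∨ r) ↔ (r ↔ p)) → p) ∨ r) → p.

q ∨ r = false ∨ N = N
r ↔ p = N ↔ true = N
(q ∨ r) ↔ (r ↔ p) = N ↔ N = N
((q ∨ r) ↔ (r ↔ p)) → p = N → true = true
¬(((q ∨ r) ↔ (r ↔ p)) → p) = ¬true = false
¬(((q ∨ r) ↔ (r ↔ p)) → p) ∨ r = false ∨ N = N
(¬(((q ∨ r) ↔ (r ↔ p)) → p) ∨ r) → p = N → true = true

true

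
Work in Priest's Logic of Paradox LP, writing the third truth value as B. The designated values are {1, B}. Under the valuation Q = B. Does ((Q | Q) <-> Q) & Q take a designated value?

Yes

Q | Q = B | B = B
(Q | Q) <-> Q = B <-> B = B
((Q | Q) <-> Q) & Q = B & B = B
B ∈ {1, B}.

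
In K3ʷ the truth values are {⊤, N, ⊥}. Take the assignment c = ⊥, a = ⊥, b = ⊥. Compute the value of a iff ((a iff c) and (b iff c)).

⊥

a iff c = ⊥ iff ⊥ = ⊤
b iff c = ⊥ iff ⊥ = ⊤
(a iff c) and (b iff c) = ⊤ and ⊤ = ⊤
a iff ((a iff c) and (b iff c)) = ⊥ iff ⊤ = ⊥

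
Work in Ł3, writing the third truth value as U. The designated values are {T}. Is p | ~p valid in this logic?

No

Countermodel: p=U gives U, which is not designated.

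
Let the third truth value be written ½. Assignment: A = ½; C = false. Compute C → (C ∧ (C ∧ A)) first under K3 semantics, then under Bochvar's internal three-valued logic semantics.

true; ½

In K3: C ∧ A = false ∧ ½ = false
C ∧ (C ∧ A) = false ∧ false = false
C → (C ∧ (C ∧ A)) = false → false = true
In Bochvar's internal three-valued logic: C ∧ A = false ∧ ½ = ½
C ∧ (C ∧ A) = false ∧ ½ = ½
C → (C ∧ (C ∧ A)) = false → ½ = ½  [any arg is the third value ⇒ result is the third value]
They differ because K3 and Bochvar's internal three-valued logic treat ½ differently under the binary connectives.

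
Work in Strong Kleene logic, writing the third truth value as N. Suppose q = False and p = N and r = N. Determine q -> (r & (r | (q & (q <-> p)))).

q <-> p = False <-> N = N
q & (q <-> p) = False & N = False
r | (q & (q <-> p)) = N | False = N
r & (r | (q & (q <-> p))) = N & N = N
q -> (r & (r | (q & (q <-> p)))) = False -> N = True  [~False | N]

True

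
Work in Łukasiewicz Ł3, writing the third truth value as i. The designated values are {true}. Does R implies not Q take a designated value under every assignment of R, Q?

Countermodel: R=true, Q=true gives false, which is not designated.

No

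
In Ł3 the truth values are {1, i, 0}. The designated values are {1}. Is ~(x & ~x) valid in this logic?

Countermodel: x=i gives i, which is not designated.

No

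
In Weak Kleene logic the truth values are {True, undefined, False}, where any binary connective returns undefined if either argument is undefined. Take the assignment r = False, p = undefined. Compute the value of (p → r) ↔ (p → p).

undefined

p → r = undefined → False = undefined  [any arg is the third value ⇒ result is the third value]
p → p = undefined → undefined = undefined
(p → r) ↔ (p → p) = undefined ↔ undefined = undefined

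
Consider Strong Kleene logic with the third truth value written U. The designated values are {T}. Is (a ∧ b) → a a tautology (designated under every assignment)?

No

Countermodel: a=U, b=T gives U, which is not designated.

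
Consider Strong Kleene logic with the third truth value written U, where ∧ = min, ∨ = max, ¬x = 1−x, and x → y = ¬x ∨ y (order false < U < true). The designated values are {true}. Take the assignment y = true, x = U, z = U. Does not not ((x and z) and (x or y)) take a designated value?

x and z = U and U = U
x or y = U or true = true
(x and z) and (x or y) = U and true = U
not ((x and z) and (x or y)) = not U = U
not not ((x and z) and (x or y)) = not U = U
U ∉ {true}.

No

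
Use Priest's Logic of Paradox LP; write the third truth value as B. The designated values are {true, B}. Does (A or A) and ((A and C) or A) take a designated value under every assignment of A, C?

No

Countermodel: A=false, C=true gives false, which is not designated.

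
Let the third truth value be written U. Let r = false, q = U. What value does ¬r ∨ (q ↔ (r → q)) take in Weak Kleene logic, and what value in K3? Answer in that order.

U; true

In Weak Kleene logic: ¬r = ¬false = true
r → q = false → U = U  [any arg is the third value ⇒ result is the third value]
q ↔ (r → q) = U ↔ U = U
¬r ∨ (q ↔ (r → q)) = true ∨ U = U
In K3: ¬r = ¬false = true
r → q = false → U = true  [¬false ∨ U]
q ↔ (r → q) = U ↔ true = U
¬r ∨ (q ↔ (r → q)) = true ∨ U = true
They differ because Weak Kleene logic and K3 treat U differently under the binary connectives.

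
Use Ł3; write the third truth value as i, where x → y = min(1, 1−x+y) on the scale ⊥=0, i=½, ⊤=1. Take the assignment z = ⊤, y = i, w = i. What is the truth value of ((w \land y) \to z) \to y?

w \land y = i \land i = i
(w \land y) \to z = i \to ⊤ = ⊤  [min(1, 1−½+1)]
((w \land y) \to z) \to y = ⊤ \to i = i

i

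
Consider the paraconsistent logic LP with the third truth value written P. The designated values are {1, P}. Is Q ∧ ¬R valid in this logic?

No

Countermodel: Q=1, R=1 gives 0, which is not designated.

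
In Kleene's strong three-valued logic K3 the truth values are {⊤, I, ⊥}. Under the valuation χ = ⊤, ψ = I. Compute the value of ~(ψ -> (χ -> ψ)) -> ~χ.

I

χ -> ψ = ⊤ -> I = I  [~⊤ | I]
ψ -> (χ -> ψ) = I -> I = I
~(ψ -> (χ -> ψ)) = ~I = I
~χ = ~⊤ = ⊥
~(ψ -> (χ -> ψ)) -> ~χ = I -> ⊥ = I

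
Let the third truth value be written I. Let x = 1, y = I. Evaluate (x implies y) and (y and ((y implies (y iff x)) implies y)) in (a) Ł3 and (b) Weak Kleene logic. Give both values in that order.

I; I

In Ł3: x implies y = 1 implies I = I  [min(1, 1−1+½)]
y iff x = I iff 1 = I
y implies (y iff x) = I implies I = 1
(y implies (y iff x)) implies y = 1 implies I = I
y and ((y implies (y iff x)) implies y) = I and I = I
(x implies y) and (y and ((y implies (y iff x)) implies y)) = I and I = I
In Weak Kleene logic: x implies y = 1 implies I = I  [any arg is the third value ⇒ result is the third value]
y iff x = I iff 1 = I
y implies (y iff x) = I implies I = I
(y implies (y iff x)) implies y = I implies I = I
y and ((y implies (y iff x)) implies y) = I and I = I
(x implies y) and (y and ((y implies (y iff x)) implies y)) = I and I = I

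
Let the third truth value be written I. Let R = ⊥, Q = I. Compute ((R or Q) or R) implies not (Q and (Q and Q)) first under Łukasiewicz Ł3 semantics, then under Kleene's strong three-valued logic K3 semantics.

In Łukasiewicz Ł3: R or Q = ⊥ or I = I
(R or Q) or R = I or ⊥ = I
Q and Q = I and I = I
Q and (Q and Q) = I and I = I
not (Q and (Q and Q)) = not I = I
((R or Q) or R) implies not (Q and (Q and Q)) = I implies I = ⊤  [min(1, 1−½+½)]
In Kleene's strong three-valued logic K3: R or Q = ⊥ or I = I
(R or Q) or R = I or ⊥ = I
Q and Q = I and I = I
Q and (Q and Q) = I and I = I
not (Q and (Q and Q)) = not I = I
((R or Q) or R) implies not (Q and (Q and Q)) = I implies I = I  [not I or I]
They differ because Łukasiewicz Ł3 and Kleene's strong three-valued logic K3 treat I differently under implication.

⊤; I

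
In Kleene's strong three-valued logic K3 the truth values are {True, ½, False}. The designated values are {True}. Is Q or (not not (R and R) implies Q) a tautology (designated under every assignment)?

Countermodel: Q=½, R=True gives ½, which is not designated.

No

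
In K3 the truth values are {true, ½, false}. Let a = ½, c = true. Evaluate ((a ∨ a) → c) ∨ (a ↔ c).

true

a ∨ a = ½ ∨ ½ = ½
(a ∨ a) → c = ½ → true = true  [¬½ ∨ true]
a ↔ c = ½ ↔ true = ½
((a ∨ a) → c) ∨ (a ↔ c) = true ∨ ½ = true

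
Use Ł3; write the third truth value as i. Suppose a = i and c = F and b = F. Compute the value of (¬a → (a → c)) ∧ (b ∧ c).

F

¬a = ¬i = i
a → c = i → F = i
¬a → (a → c) = i → i = T
b ∧ c = F ∧ F = F
(¬a → (a → c)) ∧ (b ∧ c) = T ∧ F = F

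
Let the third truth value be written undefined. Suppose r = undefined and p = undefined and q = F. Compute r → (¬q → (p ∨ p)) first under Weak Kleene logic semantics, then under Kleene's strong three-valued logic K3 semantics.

In Weak Kleene logic: ¬q = ¬F = T
p ∨ p = undefined ∨ undefined = undefined
¬q → (p ∨ p) = T → undefined = undefined  [any arg is the third value ⇒ result is the third value]
r → (¬q → (p ∨ p)) = undefined → undefined = undefined
In Kleene's strong three-valued logic K3: ¬q = ¬F = T
p ∨ p = undefined ∨ undefined = undefined
¬q → (p ∨ p) = T → undefined = undefined  [¬T ∨ undefined]
r → (¬q → (p ∨ p)) = undefined → undefined = undefined

undefined; undefined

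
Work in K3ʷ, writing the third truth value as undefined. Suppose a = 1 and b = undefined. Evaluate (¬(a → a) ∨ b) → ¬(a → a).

undefined

a → a = 1 → 1 = 1
¬(a → a) = ¬1 = 0
¬(a → a) ∨ b = 0 ∨ undefined = undefined
a → a = 1 → 1 = 1
¬(a → a) = ¬1 = 0
(¬(a → a) ∨ b) → ¬(a → a) = undefined → 0 = undefined  [any arg is the third value ⇒ result is the third value]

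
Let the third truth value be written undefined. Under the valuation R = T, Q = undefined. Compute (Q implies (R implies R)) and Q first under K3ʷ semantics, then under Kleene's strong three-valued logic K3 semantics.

In K3ʷ: R implies R = T implies T = T
Q implies (R implies R) = undefined implies T = undefined  [any arg is the third value ⇒ result is the third value]
(Q implies (R implies R)) and Q = undefined and undefined = undefined
In Kleene's strong three-valued logic K3: R implies R = T implies T = T
Q implies (R implies R) = undefined implies T = T
(Q implies (R implies R)) and Q = T and undefined = undefined

undefined; undefined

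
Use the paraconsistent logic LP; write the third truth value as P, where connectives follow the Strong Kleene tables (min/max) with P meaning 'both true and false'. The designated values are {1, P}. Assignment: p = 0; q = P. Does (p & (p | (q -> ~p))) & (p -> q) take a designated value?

~p = ~0 = 1
q -> ~p = P -> 1 = 1  [~P | 1]
p | (q -> ~p) = 0 | 1 = 1
p & (p | (q -> ~p)) = 0 & 1 = 0
p -> q = 0 -> P = 1
(p & (p | (q -> ~p))) & (p -> q) = 0 & 1 = 0
0 ∉ {1, P}.

No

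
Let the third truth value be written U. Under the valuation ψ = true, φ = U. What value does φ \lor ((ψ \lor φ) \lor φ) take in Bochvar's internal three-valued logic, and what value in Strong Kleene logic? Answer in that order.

In Bochvar's internal three-valued logic: ψ \lor φ = true \lor U = U
(ψ \lor φ) \lor φ = U \lor U = U
φ \lor ((ψ \lor φ) \lor φ) = U \lor U = U
In Strong Kleene logic: ψ \lor φ = true \lor U = true
(ψ \lor φ) \lor φ = true \lor U = true
φ \lor ((ψ \lor φ) \lor φ) = U \lor true = true
They differ because Bochvar's internal three-valued logic and Strong Kleene logic treat U differently under the binary connectives.

U; true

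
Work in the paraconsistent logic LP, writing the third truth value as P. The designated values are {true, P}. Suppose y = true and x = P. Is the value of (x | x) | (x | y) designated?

x | x = P | P = P
x | y = P | true = true
(x | x) | (x | y) = P | true = true
true ∈ {true, P}.

Yes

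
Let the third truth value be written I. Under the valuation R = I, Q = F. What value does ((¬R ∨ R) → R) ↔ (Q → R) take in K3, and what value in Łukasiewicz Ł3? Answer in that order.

In K3: ¬R = ¬I = I
¬R ∨ R = I ∨ I = I
(¬R ∨ R) → R = I → I = I  [¬I ∨ I]
Q → R = F → I = T
((¬R ∨ R) → R) ↔ (Q → R) = I ↔ T = I
In Łukasiewicz Ł3: ¬R = ¬I = I
¬R ∨ R = I ∨ I = I
(¬R ∨ R) → R = I → I = T
Q → R = F → I = T
((¬R ∨ R) → R) ↔ (Q → R) = T ↔ T = T
They differ because K3 and Łukasiewicz Ł3 treat I differently under implication.

I; T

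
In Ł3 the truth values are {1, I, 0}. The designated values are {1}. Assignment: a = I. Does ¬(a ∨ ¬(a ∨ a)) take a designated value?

No

a ∨ a = I ∨ I = I
¬(a ∨ a) = ¬I = I
a ∨ ¬(a ∨ a) = I ∨ I = I
¬(a ∨ ¬(a ∨ a)) = ¬I = I
I ∉ {1}.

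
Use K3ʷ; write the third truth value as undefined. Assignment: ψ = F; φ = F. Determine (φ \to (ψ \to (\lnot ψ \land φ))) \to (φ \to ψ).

T

\lnot ψ = \lnot F = T
\lnot ψ \land φ = T \land F = F
ψ \to (\lnot ψ \land φ) = F \to F = T
φ \to (ψ \to (\lnot ψ \land φ)) = F \to T = T
φ \to ψ = F \to F = T
(φ \to (ψ \to (\lnot ψ \land φ))) \to (φ \to ψ) = T \to T = T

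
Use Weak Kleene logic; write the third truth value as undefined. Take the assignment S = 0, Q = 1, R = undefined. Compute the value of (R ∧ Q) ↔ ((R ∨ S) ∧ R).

undefined

R ∧ Q = undefined ∧ 1 = undefined
R ∨ S = undefined ∨ 0 = undefined
(R ∨ S) ∧ R = undefined ∧ undefined = undefined
(R ∧ Q) ↔ ((R ∨ S) ∧ R) = undefined ↔ undefined = undefined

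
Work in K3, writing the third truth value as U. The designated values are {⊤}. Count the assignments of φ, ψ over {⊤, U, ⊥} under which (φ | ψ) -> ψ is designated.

4

Designated under: (φ=⊤, ψ=⊤); (φ=U, ψ=⊤); (φ=⊥, ψ=⊤); (φ=⊥, ψ=⊥).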